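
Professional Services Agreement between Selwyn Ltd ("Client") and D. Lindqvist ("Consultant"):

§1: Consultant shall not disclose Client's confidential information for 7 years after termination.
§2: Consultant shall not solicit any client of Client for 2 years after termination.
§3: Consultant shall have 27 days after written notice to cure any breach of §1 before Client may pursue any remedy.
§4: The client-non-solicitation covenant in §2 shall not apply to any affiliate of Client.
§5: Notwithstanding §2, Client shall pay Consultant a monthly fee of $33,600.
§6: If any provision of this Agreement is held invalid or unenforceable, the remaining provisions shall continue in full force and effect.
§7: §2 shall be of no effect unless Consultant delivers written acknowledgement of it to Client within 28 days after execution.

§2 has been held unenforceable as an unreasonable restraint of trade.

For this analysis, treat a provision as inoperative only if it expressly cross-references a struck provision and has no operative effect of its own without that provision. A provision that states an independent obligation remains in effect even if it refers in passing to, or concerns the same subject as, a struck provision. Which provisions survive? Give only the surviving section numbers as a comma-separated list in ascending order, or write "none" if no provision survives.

§2 is struck. §4 operates only by reference to §2, so it falls with §2. §7 merely fixes the acknowledgement condition for §2; with §2 gone it has nothing to operate on and falls away. §5 mentions §2 but its own obligation stands independently of §2, so §5 is not affected. Under the severability clause in §6, the remaining provisions continue in force. §1, §3, §5, and §6 remain in effect.

1, 3, 5, 6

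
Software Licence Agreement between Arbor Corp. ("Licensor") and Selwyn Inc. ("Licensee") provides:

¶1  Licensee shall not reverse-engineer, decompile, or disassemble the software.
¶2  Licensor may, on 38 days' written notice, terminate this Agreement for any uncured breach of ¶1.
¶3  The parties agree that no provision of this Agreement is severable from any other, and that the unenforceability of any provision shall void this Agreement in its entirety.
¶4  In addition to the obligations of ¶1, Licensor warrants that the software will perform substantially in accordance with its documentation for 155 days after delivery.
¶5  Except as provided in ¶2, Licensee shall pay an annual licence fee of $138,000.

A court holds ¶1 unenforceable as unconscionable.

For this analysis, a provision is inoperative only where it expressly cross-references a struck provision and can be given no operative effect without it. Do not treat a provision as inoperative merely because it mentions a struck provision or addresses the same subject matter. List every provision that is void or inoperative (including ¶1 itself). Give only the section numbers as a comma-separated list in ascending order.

1, 2, 3, 4, 5

¶1 is struck. The only function of ¶2 is the termination right for breach of ¶1, so it cannot stand once ¶1 is removed. ¶3 provides that the Agreement is not severable, so the invalidity of any one provision voids the entire Agreement. No provision of the Agreement survives.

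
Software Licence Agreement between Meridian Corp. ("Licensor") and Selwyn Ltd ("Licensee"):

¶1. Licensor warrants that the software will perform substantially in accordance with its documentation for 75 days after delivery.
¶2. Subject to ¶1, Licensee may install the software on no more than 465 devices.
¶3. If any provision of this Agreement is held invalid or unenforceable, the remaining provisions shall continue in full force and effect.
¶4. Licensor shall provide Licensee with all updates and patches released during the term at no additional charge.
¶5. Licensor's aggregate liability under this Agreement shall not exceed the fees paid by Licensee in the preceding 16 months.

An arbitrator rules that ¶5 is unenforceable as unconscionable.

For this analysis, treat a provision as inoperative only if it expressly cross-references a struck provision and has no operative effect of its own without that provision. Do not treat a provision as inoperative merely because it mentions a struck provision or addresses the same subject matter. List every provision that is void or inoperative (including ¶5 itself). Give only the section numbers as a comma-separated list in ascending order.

¶5 is struck. Nothing else in the Agreement is defined by reference to ¶5. ¶3 is a severability clause and preserves every provision that can still be given independent effect. The provisions still in force are ¶1, ¶2, ¶3, and ¶4.

5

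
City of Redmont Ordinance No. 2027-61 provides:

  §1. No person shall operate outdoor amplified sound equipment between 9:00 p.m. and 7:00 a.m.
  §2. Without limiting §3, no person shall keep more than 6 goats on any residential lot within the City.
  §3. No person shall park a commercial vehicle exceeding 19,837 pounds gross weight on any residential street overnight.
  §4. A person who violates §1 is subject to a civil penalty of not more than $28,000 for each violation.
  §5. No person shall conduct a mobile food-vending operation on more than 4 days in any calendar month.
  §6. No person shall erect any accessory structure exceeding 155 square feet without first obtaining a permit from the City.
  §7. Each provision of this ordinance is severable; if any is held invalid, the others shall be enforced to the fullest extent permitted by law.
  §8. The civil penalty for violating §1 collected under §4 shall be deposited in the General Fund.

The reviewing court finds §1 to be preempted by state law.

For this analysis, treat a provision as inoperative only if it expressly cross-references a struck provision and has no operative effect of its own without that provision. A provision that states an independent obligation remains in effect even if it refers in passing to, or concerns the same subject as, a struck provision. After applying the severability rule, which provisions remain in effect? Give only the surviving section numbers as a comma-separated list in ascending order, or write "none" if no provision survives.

2, 3, 5, 6, 7

§1 is struck. §4 operates only by reference to §1, so it falls with §1. §8 operates only by reference to §4, so it falls with §4. §7 is a severability clause and preserves every provision that can still be given independent effect. The provisions still in force are §2, §3, §5, §6, and §7.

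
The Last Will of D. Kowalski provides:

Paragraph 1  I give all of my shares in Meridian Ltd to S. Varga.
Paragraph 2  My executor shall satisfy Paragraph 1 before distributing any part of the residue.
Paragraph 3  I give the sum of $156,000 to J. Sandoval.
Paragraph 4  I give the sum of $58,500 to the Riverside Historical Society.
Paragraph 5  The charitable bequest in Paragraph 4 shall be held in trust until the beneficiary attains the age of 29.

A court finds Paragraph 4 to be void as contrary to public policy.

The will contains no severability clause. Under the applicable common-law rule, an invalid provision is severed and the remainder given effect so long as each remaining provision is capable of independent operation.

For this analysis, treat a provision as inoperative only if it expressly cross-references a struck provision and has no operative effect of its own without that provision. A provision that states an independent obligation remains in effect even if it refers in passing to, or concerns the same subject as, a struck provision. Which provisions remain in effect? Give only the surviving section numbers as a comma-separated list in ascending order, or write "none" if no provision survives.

Paragraph 4 is struck. The only function of Paragraph 5 is the trust for Paragraph 4, so it cannot stand once Paragraph 4 is removed. Under the stated default rule, only provisions that cannot operate independently fall away; the rest are enforced. That leaves Paragraph 1, Paragraph 2, and Paragraph 3 in effect.

1, 2, 3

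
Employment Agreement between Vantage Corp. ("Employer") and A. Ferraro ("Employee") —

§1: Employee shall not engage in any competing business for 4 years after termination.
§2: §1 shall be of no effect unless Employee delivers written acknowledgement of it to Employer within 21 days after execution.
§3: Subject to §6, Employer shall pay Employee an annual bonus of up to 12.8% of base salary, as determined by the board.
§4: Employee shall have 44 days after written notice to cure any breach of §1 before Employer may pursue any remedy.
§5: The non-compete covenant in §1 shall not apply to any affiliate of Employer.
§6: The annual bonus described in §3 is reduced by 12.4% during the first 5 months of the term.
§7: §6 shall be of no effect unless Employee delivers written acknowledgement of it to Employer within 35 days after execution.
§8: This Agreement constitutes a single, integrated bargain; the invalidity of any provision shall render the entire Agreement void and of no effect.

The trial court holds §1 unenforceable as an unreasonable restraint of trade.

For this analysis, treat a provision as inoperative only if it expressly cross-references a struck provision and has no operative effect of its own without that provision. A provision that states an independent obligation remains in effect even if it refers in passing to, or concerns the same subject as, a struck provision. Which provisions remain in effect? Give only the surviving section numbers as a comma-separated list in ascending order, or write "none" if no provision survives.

§1 is struck. §2 merely fixes the acknowledgement condition for §1; with §1 gone it has nothing to operate on and falls away. The only function of §4 is the cure period for breach of §1, so it cannot stand once §1 is removed. §5 operates only by reference to §1, so it falls with §1. §8 provides that the Agreement is not severable, so the invalidity of any one provision voids the entire Agreement. No provision of the Agreement survives.

none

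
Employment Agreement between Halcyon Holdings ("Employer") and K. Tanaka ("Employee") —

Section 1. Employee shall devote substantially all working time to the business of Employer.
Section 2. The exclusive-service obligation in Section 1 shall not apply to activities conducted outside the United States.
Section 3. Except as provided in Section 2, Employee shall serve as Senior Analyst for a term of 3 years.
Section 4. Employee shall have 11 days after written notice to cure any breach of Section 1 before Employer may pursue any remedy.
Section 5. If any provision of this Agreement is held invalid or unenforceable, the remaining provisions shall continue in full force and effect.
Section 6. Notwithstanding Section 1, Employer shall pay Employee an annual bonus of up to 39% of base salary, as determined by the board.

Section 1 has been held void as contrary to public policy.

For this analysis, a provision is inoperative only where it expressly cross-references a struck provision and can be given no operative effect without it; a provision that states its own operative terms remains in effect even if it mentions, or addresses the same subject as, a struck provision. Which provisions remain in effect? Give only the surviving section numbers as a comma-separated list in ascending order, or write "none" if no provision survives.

Section 1 is struck. Section 2 has no operative effect of its own apart from Section 1 and is therefore inoperative. Section 4 operates only by reference to Section 1, so it falls with Section 1. Although Section 6 refers to Section 1, its operative terms do not depend on Section 1, so it remains in effect. Section 3 mentions Section 2 but its own obligation stands independently of Section 2, so Section 3 is not affected. Section 5 is a severability clause and preserves every provision that can still be given independent effect. Section 3, Section 5, and Section 6 remain in effect.

3, 5, 6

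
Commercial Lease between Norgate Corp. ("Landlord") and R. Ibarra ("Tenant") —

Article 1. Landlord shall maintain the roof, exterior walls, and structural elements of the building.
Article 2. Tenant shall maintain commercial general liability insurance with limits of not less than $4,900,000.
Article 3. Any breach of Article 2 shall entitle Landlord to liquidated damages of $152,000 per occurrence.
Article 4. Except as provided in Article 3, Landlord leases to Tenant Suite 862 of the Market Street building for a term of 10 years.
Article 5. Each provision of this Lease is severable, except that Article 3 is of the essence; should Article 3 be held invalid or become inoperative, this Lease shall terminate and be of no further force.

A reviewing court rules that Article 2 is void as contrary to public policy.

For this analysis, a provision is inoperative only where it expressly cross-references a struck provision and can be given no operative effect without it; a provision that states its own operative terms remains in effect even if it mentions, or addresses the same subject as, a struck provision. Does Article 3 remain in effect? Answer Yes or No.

No

Article 2 is struck. The whole of Article 3 is the liquidated-damages amount, defined by reference to Article 2, so Article 3 cannot stand once Article 2 is removed. Article 5 makes Article 3 an essential term, and Article 3 has been rendered inoperative by the cascade; under Article 5, the entire Lease is therefore void. No provision of the Lease survives. Article 3 is among the inoperative provisions, so the answer is no.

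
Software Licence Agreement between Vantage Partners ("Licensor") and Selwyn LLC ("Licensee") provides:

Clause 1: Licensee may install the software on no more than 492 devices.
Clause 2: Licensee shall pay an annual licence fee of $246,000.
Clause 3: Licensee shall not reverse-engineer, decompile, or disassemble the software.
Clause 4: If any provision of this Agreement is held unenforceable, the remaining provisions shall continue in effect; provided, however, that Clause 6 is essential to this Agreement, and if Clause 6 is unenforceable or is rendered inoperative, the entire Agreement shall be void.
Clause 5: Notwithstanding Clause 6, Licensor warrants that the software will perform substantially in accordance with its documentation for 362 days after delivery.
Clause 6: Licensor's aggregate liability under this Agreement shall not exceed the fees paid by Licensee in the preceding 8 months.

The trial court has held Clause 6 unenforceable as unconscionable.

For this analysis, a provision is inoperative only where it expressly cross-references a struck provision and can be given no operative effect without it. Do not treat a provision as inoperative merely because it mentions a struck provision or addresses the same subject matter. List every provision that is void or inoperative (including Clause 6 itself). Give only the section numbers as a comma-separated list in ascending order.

Clause 6 is struck. Nothing else in the Agreement is defined by reference to Clause 6. Clause 4 makes Clause 6 an essential term, and Clause 6 is the provision held invalid; under Clause 4, the entire Agreement is therefore void. No provision of the Agreement survives.

1, 2, 3, 4, 5, 6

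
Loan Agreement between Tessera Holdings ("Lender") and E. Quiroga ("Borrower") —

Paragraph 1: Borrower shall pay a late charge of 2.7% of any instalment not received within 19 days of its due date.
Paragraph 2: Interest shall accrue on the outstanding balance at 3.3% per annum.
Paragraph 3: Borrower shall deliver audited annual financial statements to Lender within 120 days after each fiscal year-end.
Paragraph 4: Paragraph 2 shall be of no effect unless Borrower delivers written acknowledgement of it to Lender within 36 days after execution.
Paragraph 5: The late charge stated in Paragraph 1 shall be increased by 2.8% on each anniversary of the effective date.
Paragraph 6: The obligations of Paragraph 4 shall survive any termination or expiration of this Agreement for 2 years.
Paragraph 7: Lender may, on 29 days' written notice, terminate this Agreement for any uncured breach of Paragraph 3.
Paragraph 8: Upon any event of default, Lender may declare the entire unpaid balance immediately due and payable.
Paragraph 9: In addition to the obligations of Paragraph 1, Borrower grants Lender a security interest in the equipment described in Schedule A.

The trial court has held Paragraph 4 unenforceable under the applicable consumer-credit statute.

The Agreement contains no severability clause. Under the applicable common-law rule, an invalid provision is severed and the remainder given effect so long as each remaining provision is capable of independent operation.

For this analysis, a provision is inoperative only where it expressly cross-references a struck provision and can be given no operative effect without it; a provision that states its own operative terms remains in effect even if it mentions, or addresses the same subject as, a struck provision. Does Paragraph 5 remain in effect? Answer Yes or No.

Yes

Paragraph 4 is struck. The only function of Paragraph 6 is the survival period for Paragraph 4, so it cannot stand once Paragraph 4 is removed. With no severability clause, the stated default rule severs what cannot stand and enforces each remaining provision that can operate on its own. Paragraph 1, Paragraph 2, Paragraph 3, Paragraph 5, Paragraph 7, Paragraph 8, and Paragraph 9 remain in effect. Paragraph 5 is among the surviving provisions, so the answer is yes.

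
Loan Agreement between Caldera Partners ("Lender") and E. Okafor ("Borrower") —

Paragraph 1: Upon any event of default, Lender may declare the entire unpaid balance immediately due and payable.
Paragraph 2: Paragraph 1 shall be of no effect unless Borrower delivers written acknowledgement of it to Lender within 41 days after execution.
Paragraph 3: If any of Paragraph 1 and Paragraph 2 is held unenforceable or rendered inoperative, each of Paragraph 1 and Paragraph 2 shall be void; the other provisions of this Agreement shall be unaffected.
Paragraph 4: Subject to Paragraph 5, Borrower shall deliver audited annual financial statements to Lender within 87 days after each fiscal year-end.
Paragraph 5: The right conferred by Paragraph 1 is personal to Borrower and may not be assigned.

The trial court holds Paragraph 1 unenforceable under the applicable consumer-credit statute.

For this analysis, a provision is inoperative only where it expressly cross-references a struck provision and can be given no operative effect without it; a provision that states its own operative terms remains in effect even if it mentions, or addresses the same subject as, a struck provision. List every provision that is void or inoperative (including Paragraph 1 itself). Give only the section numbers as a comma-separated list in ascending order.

1, 2, 5

Paragraph 1 is struck. Paragraph 2 merely fixes the acknowledgement condition for Paragraph 1; with Paragraph 1 gone it has nothing to operate on and falls away. Paragraph 5 merely fixes the non-assignment of Paragraph 1; with Paragraph 1 gone it has nothing to operate on and falls away. Paragraph 4 mentions Paragraph 5 but its own obligation stands independently of Paragraph 5, so Paragraph 4 is not affected. Paragraph 3 declares Paragraph 1 and Paragraph 2 mutually dependent; since one of them has fallen, all of them are of no effect. The remainder continues in force under Paragraph 3. The provisions still in force are Paragraph 3 and Paragraph 4.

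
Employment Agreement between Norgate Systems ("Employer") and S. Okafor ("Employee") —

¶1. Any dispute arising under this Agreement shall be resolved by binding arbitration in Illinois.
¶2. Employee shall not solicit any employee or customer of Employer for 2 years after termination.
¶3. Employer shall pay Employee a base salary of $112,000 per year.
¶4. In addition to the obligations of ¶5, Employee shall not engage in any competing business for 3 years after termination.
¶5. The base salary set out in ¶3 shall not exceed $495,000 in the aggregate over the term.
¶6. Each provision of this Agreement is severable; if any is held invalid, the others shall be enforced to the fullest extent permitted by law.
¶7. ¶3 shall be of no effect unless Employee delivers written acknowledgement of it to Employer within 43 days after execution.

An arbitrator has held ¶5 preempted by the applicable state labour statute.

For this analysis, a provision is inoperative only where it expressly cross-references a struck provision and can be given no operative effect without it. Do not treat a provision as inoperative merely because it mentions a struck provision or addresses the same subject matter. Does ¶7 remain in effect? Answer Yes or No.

Yes

¶5 is struck. Although ¶4 refers to ¶5, its operative terms do not depend on ¶5, so it remains in effect. No other provision's operative terms depend on ¶5. Under the severability clause in ¶6, the remaining provisions continue in force. The provisions still in force are ¶1, ¶2, ¶3, ¶4, ¶6, and ¶7. ¶7 is among the surviving provisions, so the answer is yes.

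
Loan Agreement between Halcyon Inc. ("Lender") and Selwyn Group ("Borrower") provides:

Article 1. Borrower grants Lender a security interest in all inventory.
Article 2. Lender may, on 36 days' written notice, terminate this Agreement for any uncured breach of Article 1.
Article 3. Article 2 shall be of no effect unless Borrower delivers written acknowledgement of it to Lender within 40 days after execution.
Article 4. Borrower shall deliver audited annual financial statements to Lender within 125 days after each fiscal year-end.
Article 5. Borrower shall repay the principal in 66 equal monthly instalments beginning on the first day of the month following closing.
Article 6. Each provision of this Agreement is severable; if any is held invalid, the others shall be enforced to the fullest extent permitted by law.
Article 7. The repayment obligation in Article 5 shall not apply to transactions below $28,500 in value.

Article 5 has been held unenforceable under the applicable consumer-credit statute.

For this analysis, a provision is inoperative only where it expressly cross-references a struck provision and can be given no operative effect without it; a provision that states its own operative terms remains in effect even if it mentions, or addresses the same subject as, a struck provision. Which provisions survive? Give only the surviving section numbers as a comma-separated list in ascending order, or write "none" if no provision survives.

Article 5 is struck. Article 7 does nothing except set the carve-out from the repayment obligation by reference to Article 5; with Article 5 gone it has no independent effect and is inoperative. Under the severability clause in Article 6, the remaining provisions continue in force. That leaves Article 1, Article 2, Article 3, Article 4, and Article 6 in effect.

1, 2, 3, 4, 6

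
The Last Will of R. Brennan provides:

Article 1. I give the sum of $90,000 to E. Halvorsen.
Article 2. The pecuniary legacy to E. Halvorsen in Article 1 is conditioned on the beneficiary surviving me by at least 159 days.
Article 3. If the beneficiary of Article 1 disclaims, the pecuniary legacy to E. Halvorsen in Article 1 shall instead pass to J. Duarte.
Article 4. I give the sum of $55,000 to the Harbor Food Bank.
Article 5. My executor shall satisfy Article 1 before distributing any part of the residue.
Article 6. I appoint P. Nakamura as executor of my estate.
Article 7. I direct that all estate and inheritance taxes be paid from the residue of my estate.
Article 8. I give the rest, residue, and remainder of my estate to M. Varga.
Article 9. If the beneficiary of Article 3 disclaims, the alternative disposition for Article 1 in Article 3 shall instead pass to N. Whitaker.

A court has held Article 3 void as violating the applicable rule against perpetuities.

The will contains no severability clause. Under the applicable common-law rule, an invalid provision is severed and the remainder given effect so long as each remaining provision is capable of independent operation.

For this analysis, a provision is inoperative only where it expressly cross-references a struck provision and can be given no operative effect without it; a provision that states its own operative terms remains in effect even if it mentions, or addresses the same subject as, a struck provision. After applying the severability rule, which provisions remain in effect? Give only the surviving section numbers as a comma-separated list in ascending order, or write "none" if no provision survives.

1, 2, 4, 5, 6, 7, 8

Article 3 is struck. Article 9 operates only by reference to Article 3, so it falls with Article 3. Under the stated default rule, only provisions that cannot operate independently fall away; the rest are enforced. The provisions still in force are Article 1, Article 2, Article 4, Article 5, Article 6, Article 7, and Article 8.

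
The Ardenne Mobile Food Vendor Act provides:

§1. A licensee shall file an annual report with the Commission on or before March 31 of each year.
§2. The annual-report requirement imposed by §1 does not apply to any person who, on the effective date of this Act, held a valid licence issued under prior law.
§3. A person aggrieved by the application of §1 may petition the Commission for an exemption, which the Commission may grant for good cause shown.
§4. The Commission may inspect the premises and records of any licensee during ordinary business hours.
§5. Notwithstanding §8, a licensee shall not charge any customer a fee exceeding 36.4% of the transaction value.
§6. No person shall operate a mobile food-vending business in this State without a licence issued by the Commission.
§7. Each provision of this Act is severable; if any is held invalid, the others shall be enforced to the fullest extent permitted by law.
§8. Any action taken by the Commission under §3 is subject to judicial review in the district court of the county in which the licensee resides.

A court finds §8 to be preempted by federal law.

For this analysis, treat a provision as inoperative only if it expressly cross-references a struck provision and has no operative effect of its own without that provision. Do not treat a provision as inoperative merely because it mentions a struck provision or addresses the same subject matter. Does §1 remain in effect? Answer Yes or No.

§8 is struck. Although §5 refers to §8, its operative terms do not depend on §8, so it remains in effect. Nothing else in the Act is defined by reference to §8. §7 is a severability clause and preserves every provision that can still be given independent effect. The provisions still in force are §1, §2, §3, §4, §5, §6, and §7. §1 is among the surviving provisions, so the answer is yes.

Yes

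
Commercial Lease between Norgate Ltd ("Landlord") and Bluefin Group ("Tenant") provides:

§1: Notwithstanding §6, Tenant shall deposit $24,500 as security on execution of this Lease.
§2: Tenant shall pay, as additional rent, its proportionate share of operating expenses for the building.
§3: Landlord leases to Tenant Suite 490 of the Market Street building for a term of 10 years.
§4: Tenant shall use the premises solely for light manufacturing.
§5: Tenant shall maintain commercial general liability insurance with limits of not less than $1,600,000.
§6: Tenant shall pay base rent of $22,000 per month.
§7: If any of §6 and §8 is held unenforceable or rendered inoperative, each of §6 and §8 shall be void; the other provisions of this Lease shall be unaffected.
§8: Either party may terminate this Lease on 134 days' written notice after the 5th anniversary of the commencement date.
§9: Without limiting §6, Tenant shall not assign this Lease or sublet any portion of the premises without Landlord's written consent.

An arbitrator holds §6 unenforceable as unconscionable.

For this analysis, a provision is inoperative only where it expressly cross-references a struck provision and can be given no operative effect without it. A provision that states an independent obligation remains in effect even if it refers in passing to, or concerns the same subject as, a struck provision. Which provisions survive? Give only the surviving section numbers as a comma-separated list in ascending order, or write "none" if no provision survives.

§6 is struck. §9 mentions §6 but its own obligation stands independently of §6, so §9 is not affected. §1 mentions §6 but its own obligation stands independently of §6, so §1 is not affected. Nothing else in the Lease is defined by reference to §6. §7 declares §6 and §8 mutually dependent; since one of them has fallen, all of them are of no effect. That brings down §8 as well. The remainder continues in force under §7. That leaves §1, §2, §3, §4, §5, §7, and §9 in effect.

1, 2, 3, 4, 5, 7, 9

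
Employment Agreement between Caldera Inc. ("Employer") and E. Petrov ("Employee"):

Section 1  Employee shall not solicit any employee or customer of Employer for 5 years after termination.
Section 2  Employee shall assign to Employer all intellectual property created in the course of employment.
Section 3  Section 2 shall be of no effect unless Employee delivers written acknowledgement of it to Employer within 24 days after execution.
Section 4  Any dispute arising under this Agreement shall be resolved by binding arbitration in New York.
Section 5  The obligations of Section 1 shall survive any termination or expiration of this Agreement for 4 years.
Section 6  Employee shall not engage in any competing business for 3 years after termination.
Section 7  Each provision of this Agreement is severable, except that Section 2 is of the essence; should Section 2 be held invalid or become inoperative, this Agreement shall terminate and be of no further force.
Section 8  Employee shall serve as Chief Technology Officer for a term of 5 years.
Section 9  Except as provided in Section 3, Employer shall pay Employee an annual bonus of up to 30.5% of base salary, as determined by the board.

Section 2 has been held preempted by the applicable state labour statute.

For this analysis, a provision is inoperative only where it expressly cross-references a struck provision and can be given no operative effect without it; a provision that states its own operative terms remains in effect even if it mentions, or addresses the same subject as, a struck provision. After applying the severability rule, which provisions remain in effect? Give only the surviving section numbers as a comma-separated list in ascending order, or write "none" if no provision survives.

Section 2 is struck. The only function of Section 3 is the acknowledgement condition for Section 2, so it cannot stand once Section 2 is removed. Section 7 makes Section 2 an essential term, and Section 2 is the provision held invalid; under Section 7, the entire Agreement is therefore void. No provision of the Agreement survives.

none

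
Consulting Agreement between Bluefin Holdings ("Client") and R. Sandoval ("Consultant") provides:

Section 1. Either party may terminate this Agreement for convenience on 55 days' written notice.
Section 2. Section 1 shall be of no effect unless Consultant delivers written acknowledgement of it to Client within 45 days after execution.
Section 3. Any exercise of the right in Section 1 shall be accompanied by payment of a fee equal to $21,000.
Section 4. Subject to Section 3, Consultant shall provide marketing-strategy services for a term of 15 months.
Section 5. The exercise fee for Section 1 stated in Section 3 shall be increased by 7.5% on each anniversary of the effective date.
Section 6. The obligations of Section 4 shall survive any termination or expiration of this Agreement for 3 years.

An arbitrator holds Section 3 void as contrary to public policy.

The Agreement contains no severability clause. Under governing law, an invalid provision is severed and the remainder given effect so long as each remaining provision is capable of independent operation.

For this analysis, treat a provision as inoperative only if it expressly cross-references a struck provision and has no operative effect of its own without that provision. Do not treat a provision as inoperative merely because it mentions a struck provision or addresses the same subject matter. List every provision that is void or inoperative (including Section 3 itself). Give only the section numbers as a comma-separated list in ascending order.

Section 3 is struck. Section 5 has no operative effect of its own apart from Section 3 and is therefore inoperative. Although Section 4 refers to Section 3, its operative terms do not depend on Section 3, so it remains in effect. With no severability clause, the stated default rule severs what cannot stand and enforces each remaining provision that can operate on its own. That leaves Section 1, Section 2, Section 4, and Section 6 in effect.

3, 5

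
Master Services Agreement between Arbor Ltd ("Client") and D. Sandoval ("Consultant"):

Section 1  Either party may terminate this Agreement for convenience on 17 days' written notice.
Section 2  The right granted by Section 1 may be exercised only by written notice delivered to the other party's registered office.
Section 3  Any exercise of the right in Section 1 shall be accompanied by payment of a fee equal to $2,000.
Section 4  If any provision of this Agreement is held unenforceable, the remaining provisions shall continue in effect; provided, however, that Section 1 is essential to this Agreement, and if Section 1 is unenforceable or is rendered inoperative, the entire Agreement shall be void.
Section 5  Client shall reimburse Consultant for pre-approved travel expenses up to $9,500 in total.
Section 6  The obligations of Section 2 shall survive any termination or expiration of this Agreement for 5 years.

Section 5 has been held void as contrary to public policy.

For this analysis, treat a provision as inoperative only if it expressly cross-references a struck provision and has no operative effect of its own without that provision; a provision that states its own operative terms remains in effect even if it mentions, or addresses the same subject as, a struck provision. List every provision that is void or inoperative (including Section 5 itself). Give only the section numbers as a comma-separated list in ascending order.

Section 5 is struck. No other provision's operative terms depend on Section 5. Section 4 makes Section 1 an essential term, but Section 1 is unaffected, so the severability proviso in Section 4 preserves the remaining provisions. That leaves Section 1, Section 2, Section 3, Section 4, and Section 6 in effect.

5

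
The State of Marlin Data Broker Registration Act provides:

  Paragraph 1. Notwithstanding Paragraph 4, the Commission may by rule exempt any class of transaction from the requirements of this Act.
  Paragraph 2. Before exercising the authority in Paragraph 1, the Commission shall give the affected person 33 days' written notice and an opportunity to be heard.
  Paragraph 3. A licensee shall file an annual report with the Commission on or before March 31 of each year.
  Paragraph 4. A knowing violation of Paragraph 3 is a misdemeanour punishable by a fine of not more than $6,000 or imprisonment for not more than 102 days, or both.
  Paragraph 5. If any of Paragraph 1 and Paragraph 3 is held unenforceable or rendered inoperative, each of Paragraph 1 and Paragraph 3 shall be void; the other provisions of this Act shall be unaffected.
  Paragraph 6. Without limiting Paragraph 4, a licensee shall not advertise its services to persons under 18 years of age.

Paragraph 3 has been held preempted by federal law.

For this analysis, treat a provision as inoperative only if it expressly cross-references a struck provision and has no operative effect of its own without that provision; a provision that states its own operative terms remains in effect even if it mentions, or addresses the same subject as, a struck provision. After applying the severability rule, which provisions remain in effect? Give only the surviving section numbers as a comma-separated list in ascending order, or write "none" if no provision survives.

5, 6

Paragraph 3 is struck. Paragraph 4 operates only by reference to Paragraph 3, so it falls with Paragraph 3. Although Paragraph 6 refers to Paragraph 4, its operative terms do not depend on Paragraph 4, so it remains in effect. Paragraph 5 declares Paragraph 1 and Paragraph 3 mutually dependent; since one of them has fallen, all of them are of no effect. That brings down Paragraph 1 as well. Paragraph 2 in turn depends solely on a provision now struck and likewise falls. The remainder continues in force under Paragraph 5. Paragraph 5 and Paragraph 6 remain in effect.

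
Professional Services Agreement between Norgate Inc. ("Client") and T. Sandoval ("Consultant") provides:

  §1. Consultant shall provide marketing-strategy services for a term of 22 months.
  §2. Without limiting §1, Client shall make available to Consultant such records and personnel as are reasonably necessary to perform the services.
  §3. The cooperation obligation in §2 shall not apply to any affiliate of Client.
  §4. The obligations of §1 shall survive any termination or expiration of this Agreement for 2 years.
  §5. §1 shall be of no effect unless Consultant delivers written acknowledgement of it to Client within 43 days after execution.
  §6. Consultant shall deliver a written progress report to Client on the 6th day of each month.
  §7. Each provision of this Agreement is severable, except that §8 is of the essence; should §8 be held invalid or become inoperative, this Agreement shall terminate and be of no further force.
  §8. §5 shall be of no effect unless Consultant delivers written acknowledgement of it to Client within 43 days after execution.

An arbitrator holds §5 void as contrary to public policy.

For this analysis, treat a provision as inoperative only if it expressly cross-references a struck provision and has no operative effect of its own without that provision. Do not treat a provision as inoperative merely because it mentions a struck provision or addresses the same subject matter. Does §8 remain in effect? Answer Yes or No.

§5 is struck. §8 merely fixes the acknowledgement condition for §5; with §5 gone it has nothing to operate on and falls away. §7 makes §8 an essential term, and §8 has been rendered inoperative by the cascade; under §7, the entire Agreement is therefore void. No provision of the Agreement survives. §8 is among the inoperative provisions, so the answer is no.

No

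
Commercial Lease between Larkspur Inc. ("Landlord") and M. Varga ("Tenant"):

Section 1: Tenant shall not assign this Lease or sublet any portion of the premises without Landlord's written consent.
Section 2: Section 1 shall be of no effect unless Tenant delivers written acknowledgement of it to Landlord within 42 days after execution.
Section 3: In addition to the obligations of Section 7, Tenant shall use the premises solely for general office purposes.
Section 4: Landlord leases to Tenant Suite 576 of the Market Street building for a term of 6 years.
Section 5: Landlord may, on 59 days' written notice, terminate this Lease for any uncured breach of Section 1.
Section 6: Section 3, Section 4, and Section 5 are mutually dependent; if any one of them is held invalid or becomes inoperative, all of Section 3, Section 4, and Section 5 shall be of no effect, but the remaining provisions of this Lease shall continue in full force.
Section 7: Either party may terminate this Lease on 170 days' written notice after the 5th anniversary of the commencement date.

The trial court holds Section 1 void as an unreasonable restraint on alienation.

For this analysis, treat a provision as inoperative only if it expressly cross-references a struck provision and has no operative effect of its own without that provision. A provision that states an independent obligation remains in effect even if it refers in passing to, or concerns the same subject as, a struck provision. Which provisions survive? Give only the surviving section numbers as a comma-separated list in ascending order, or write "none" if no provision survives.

6, 7

Section 1 is struck. Section 2 operates only by reference to Section 1, so it falls with Section 1. Section 5 operates only by reference to Section 1, so it falls with Section 1. Section 6 declares Section 3, Section 4, and Section 5 mutually dependent; since one of them has fallen, all of them are of no effect. That brings down Section 3 and Section 4 as well. The remainder continues in force under Section 6. The provisions still in force are Section 6 and Section 7.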